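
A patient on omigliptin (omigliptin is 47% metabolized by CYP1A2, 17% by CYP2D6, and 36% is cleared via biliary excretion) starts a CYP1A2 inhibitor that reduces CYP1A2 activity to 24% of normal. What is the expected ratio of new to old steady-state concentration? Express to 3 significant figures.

The CYP1A2 pathway (47% of clearance) falls to 0.24× activity: 0.47 × 0.24 = 0.1128.
CYP2D6 (17%) and the residual 36% are unaffected.
Relative clearance = 0.1128 + 0.17 + 0.36 = 0.6428.
Since steady-state concentration ∝ 1/CL, the ratio is 1 / 0.6428 = 1.56.

1.56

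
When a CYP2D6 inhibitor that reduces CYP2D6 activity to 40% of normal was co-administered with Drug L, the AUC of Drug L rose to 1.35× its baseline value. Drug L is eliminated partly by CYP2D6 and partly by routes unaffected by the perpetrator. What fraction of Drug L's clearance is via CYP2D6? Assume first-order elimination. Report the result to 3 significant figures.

Write x for the fraction cleared via CYP2D6. The observed AUC change means clearance fell to 1/1.35 = 0.7407 of baseline.
Only the CYP2D6 route changed, so 0.7407 = x·0.4 + (1 − x), giving x = 0.432.

0.432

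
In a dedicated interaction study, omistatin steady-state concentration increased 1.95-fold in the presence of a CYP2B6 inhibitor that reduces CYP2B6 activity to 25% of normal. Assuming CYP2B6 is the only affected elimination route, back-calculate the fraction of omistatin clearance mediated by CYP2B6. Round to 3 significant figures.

0.650

Let fm be the CYP2B6 fraction. New clearance relative to baseline = fm × 0.25 + (1 − fm).
Steady-state concentration ratio = 1 / (new CL fraction), so new CL fraction = 1 / 1.95 = 0.5128.
fm × 0.25 + 1 − fm = 0.5128  ⇒  fm × (0.25 − 1) = −0.4872  ⇒  fm = 0.650.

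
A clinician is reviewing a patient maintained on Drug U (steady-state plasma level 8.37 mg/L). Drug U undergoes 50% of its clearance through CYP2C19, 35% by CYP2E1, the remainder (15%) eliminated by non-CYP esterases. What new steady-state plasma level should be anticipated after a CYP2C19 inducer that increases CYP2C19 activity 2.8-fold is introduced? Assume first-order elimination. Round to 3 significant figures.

4.41 mg/L

The CYP2C19 pathway (50% of clearance) rises to 2.8× activity: 0.5 × 2.8 = 1.4.
CYP2E1 (35%) and the residual 15% are unaffected.
Relative clearance = 1.4 + 0.35 + 0.15 = 1.9.
With dosing unchanged, steady-state plasma level scales as 1/CL: 8.37 / 1.9 = 4.41 mg/L.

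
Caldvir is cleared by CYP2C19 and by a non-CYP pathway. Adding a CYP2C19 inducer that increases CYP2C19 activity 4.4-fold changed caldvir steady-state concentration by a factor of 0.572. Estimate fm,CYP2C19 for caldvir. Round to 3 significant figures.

Let x = fm,CYP2C19. Because steady-state concentration ∝ 1/CL, relative clearance rose to 1/0.572 = 1.748.
Only the CYP2C19 route changed, so 1.748 = x·4.4 + (1 − x), giving x = 0.220.

0.220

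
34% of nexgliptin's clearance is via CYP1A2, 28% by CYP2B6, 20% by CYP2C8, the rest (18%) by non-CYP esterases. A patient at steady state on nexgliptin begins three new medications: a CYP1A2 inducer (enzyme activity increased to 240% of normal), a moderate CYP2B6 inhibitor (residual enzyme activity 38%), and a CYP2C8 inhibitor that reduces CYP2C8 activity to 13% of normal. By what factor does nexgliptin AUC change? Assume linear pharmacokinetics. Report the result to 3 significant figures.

0.886

The CYP1A2 pathway (34% of clearance) is boosted to 2.4× activity: 0.34 × 2.4 = 0.816.
The CYP2B6 pathway (28% of clearance) is reduced to 0.38× activity: 0.28 × 0.38 = 0.1064.
The CYP2C8 pathway (20% of clearance) is reduced to 0.13× activity: 0.2 × 0.13 = 0.026.
The remaining 18% of clearance is unaffected.
New clearance relative to baseline: 0.816 + 0.1064 + 0.026 + 0.18 = 1.1284.
Net AUC ratio = 1 / 1.1284 = 0.886.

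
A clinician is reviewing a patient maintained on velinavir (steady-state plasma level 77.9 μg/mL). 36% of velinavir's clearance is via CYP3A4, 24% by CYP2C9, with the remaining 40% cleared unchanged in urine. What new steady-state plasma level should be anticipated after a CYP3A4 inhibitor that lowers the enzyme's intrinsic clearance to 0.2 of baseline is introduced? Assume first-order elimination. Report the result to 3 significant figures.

109 μg/mL

The CYP3A4 pathway (36% of clearance) is reduced to 0.2× activity: 0.36 × 0.2 = 0.072.
CYP2C9 (24%) and the residual 40% are unaffected.
CL_new/CL_old = 0.072 + 0.24 + 0.4 = 0.712.
With dosing unchanged, steady-state plasma level scales as 1/CL: 77.9 / 0.712 = 109 μg/mL.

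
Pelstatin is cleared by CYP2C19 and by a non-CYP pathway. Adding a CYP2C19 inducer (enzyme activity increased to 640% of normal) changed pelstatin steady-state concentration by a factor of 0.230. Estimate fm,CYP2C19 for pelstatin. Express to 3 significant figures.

0.620

Write x for the fraction cleared via CYP2C19. The observed steady-state concentration change means clearance rose to 1/0.230 = 4.348 of baseline.
Only the CYP2C19 route changed, so 4.348 = x·6.4 + (1 − x), giving x = 0.620.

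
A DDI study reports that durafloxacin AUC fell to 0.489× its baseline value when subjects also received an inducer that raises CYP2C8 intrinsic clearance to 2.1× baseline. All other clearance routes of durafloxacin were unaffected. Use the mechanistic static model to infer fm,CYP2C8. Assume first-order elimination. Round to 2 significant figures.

Let x = fm,CYP2C8. Because AUC ∝ 1/CL, relative clearance rose to 1/0.489 = 2.045.
Setting x·2.1 + (1 − x) = 2.045 and solving: x = (2.045 − 1)/(2.1 − 1) = 0.95.

0.95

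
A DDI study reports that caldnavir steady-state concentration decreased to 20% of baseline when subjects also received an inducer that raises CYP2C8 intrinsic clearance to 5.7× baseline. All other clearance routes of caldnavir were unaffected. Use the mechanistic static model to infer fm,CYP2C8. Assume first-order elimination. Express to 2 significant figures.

CL'/CL = 1 / 0.200 = 5
5.7·fm + (1 − fm) = 5
fm = (5 − 1) / (5.7 − 1) = 0.85

0.85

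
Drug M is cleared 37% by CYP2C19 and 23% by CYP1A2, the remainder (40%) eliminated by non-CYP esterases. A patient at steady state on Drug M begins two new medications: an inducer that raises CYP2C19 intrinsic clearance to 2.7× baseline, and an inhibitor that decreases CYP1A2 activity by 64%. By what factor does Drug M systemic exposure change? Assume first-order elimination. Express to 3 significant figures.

0.675

CYP2C19: 0.37 × 2.7 = 0.999
CYP1A2: 0.23 × 0.36 = 0.0828
Other: 0.4 (unchanged)
Relative clearance = 0.999 + 0.0828 + 0.4 = 1.4818.
Net systemic exposure ratio = 1 / 1.4818 = 0.675.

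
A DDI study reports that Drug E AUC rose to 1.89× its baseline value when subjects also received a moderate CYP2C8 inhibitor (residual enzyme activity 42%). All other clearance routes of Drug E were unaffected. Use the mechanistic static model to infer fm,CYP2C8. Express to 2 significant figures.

Call the CYP2C8 fraction fm. After the interaction, CL_new/CL_old = fm × 0.42 + (1 − fm).
AUC ratio = 1 / (new CL fraction), so new CL fraction = 1 / 1.89 = 0.5291.
fm × 0.42 + 1 − fm = 0.5291  ⇒  fm × (0.42 − 1) = −0.4709  ⇒  fm = 0.81.

0.81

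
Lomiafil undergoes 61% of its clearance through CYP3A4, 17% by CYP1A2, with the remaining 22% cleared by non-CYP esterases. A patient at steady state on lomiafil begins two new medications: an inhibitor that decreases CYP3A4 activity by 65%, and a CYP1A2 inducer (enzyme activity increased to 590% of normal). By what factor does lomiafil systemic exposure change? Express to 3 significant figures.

0.696

The CYP3A4 pathway (61% of clearance) is reduced to 0.35× activity: 0.61 × 0.35 = 0.2135.
The CYP1A2 pathway (17% of clearance) rises to 5.9× activity: 0.17 × 5.9 = 1.003.
Non-CYP routes (22%) are unchanged.
New clearance relative to baseline: 0.2135 + 1.003 + 0.22 = 1.4365.
Systemic exposure ∝ 1/CL: fold-change = 1 / 1.4365 = 0.696.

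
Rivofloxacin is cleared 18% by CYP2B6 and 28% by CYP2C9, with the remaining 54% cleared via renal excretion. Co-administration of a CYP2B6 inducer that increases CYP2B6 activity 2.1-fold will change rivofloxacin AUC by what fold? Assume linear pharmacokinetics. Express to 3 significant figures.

0.835

CYP2B6: 0.18 × 2.1 = 0.378
CYP2C9: 0.28 (unchanged)
Other: 0.54 (unchanged)
CL_new/CL_old = 0.378 + 0.28 + 0.54 = 1.198.
Since AUC ∝ 1/CL, the ratio is 1 / 1.198 = 0.835.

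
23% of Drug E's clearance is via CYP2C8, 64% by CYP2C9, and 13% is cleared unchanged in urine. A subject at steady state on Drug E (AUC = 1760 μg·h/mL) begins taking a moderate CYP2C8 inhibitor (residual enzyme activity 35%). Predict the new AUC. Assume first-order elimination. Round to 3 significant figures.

CYP2C8: 0.23 × 0.35 = 0.0805
CYP2C9: 0.64 (unchanged)
Other: 0.13 (unchanged)
CL_new/CL_old = 0.0805 + 0.64 + 0.13 = 0.8505.
New AUC = baseline ÷ relative clearance = 1760 / 0.8505 = 2.07 × 10³ μg·h/mL.

2.07 × 10³ μg·h/mL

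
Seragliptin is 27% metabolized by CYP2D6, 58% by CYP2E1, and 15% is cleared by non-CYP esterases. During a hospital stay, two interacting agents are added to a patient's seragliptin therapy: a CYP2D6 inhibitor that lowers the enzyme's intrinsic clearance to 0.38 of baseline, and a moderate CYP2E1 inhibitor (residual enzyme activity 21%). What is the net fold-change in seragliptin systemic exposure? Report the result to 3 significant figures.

2.67

The CYP2D6 pathway (27% of clearance) falls to 0.38× activity: 0.27 × 0.38 = 0.1026.
The CYP2E1 pathway (58% of clearance) drops to 0.21× activity: 0.58 × 0.21 = 0.1218.
The remaining 15% of clearance is unaffected.
Relative clearance = 0.1026 + 0.1218 + 0.15 = 0.3744.
Because systemic exposure varies inversely with clearance, the combined effect is 1 / 0.3744 = 2.67.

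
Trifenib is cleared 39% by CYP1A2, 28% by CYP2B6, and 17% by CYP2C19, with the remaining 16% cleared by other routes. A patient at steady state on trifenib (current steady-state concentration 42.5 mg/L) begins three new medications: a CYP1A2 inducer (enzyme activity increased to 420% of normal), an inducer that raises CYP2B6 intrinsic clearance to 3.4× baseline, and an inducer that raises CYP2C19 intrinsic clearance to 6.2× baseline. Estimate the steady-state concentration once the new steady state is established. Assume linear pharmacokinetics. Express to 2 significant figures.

11 mg/L

The CYP1A2 pathway (39% of clearance) increases to 4.2× activity: 0.39 × 4.2 = 1.638.
The CYP2B6 pathway (28% of clearance) is boosted to 3.4× activity: 0.28 × 3.4 = 0.952.
The CYP2C19 pathway (17% of clearance) is boosted to 6.2× activity: 0.17 × 6.2 = 1.054.
The remaining 16% of clearance is unaffected.
CL_new/CL_old = 1.638 + 0.952 + 1.054 + 0.16 = 3.804.
Steady-state concentration ∝ 1/CL: new value = 42.5 / 3.804 = 11 mg/L.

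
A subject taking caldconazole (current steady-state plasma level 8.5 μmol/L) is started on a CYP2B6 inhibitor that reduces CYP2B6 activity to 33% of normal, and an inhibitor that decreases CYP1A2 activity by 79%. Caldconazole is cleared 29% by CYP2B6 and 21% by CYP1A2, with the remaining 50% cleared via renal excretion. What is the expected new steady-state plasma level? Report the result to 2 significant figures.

13 μmol/L

The CYP2B6 pathway (29% of clearance) falls to 0.33× activity: 0.29 × 0.33 = 0.0957.
The CYP1A2 pathway (21% of clearance) falls to 0.21× activity: 0.21 × 0.21 = 0.0441.
Non-CYP routes (50%) are unchanged.
CL_new/CL_old = 0.0957 + 0.0441 + 0.5 = 0.6398.
Steady-state plasma level ∝ 1/CL: new value = 8.5 / 0.6398 = 13 μmol/L.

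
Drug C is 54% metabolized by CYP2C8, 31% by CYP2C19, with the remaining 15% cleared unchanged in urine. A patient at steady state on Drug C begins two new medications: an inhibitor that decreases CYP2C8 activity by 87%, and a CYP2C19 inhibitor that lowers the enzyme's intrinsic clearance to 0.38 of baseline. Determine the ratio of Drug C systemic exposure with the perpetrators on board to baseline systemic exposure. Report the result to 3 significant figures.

2.96

The CYP2C8 pathway (54% of clearance) drops to 0.13× activity: 0.54 × 0.13 = 0.0702.
The CYP2C19 pathway (31% of clearance) is reduced to 0.38× activity: 0.31 × 0.38 = 0.1178.
The remaining 15% of clearance is unaffected.
CL_new/CL_old = 0.0702 + 0.1178 + 0.15 = 0.338.
Net systemic exposure ratio = 1 / 0.338 = 2.96.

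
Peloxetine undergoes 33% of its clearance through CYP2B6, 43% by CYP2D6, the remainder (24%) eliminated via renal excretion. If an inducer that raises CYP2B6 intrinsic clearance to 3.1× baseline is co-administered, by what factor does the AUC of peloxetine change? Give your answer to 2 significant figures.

The CYP2B6 pathway (33% of clearance) rises to 3.1× activity: 0.33 × 3.1 = 1.023.
CYP2D6 (43%) and the residual 24% are unaffected.
New clearance relative to baseline: 1.023 + 0.43 + 0.24 = 1.693.
AUC is inversely proportional to clearance, so the fold-change is 1 / 1.693 = 0.59.

0.59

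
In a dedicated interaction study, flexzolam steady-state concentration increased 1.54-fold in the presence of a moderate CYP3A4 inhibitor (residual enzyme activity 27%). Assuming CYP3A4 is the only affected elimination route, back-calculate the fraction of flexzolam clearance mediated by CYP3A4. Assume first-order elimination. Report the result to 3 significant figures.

Let x = fm,CYP3A4. Because steady-state concentration ∝ 1/CL, relative clearance fell to 1/1.54 = 0.6494.
Only the CYP3A4 route changed, so 0.6494 = x·0.27 + (1 − x), giving x = 0.480.

0.480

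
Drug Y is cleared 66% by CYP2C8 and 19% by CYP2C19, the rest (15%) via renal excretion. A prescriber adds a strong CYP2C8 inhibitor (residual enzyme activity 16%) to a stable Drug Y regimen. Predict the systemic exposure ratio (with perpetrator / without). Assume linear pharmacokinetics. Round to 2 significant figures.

The CYP2C8 pathway (66% of clearance) drops to 0.16× activity: 0.66 × 0.16 = 0.1056.
CYP2C19 (19%) and the residual 15% are unaffected.
New clearance relative to baseline: 0.1056 + 0.19 + 0.15 = 0.4456.
Systemic exposure is inversely proportional to clearance, so the fold-change is 1 / 0.4456 = 2.2.

2.2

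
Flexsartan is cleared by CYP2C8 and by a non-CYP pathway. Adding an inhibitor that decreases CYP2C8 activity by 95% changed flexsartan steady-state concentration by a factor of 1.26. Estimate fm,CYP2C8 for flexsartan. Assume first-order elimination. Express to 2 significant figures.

0.22

Call the CYP2C8 fraction fm. After the interaction, CL_new/CL_old = fm × 0.05 + (1 − fm).
Steady-state concentration ratio = 1 / (new CL fraction), so new CL fraction = 1 / 1.26 = 0.7937.
fm × 0.05 + 1 − fm = 0.7937  ⇒  fm × (0.05 − 1) = −0.2063  ⇒  fm = 0.22.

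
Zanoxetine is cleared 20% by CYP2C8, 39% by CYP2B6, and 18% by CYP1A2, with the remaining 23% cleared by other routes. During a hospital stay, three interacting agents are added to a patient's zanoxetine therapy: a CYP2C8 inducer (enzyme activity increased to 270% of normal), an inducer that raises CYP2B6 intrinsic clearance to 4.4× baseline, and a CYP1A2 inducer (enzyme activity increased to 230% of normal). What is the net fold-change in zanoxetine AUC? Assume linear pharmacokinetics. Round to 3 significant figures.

0.345

The CYP2C8 pathway (20% of clearance) is boosted to 2.7× activity: 0.2 × 2.7 = 0.54.
The CYP2B6 pathway (39% of clearance) increases to 4.4× activity: 0.39 × 4.4 = 1.716.
The CYP1A2 pathway (18% of clearance) increases to 2.3× activity: 0.18 × 2.3 = 0.414.
The remaining 23% of clearance is unaffected.
New clearance relative to baseline: 0.54 + 1.716 + 0.414 + 0.23 = 2.9.
AUC ∝ 1/CL: fold-change = 1 / 2.9 = 0.345.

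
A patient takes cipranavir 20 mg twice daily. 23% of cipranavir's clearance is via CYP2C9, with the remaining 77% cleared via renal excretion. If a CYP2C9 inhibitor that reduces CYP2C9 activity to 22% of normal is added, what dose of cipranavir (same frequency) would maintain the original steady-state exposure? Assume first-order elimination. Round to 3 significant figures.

The CYP2C9 pathway (23% of clearance) is reduced to 0.22× activity: 0.23 × 0.22 = 0.0506.
Non-CYP routes (77%) are unchanged.
New clearance relative to baseline: 0.0506 + 0.77 = 0.8206.
Css,avg = (dose rate)/CL, so holding Css fixed requires dose ∝ CL: 20 × 0.8206 = 16.4 mg.

16.4 mg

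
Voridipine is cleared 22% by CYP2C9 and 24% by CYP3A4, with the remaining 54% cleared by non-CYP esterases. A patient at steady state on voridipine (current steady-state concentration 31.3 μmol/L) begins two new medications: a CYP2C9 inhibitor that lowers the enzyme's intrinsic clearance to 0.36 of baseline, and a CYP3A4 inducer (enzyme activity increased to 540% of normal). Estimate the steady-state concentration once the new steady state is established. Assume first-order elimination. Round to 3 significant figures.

16.3 μmol/L

CYP2C9: 0.22 × 0.36 = 0.0792
CYP3A4: 0.24 × 5.4 = 1.296
Other: 0.54 (unchanged)
Relative clearance = 0.0792 + 1.296 + 0.54 = 1.9152.
Dividing the baseline by the relative clearance: 31.3 / 1.9152 = 16.3 μmol/L.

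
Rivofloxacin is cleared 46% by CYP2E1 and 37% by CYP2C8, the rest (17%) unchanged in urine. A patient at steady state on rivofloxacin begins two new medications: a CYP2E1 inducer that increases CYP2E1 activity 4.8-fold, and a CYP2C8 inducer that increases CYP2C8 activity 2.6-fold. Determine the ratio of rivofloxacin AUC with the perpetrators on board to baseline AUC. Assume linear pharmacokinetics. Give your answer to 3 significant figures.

CYP2E1: 0.46 × 4.8 = 2.208
CYP2C8: 0.37 × 2.6 = 0.962
Other: 0.17 (unchanged)
CL_new/CL_old = 2.208 + 0.962 + 0.17 = 3.34.
Net AUC ratio = 1 / 3.34 = 0.299.

0.299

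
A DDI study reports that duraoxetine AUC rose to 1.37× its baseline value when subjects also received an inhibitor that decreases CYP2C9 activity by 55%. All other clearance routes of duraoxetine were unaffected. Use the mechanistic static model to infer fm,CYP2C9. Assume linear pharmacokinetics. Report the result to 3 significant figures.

0.491

CL'/CL = 1 / 1.37 = 0.7299
0.45·fm + (1 − fm) = 0.7299
fm = (0.7299 − 1) / (0.45 − 1) = 0.491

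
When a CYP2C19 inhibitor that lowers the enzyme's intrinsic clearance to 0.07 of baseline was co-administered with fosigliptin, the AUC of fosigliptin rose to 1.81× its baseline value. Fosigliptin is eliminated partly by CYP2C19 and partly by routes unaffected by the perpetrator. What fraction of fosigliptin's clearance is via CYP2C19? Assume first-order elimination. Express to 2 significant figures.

0.48

CL'/CL = 1 / 1.81 = 0.5525
0.07·fm + (1 − fm) = 0.5525
fm = (0.5525 − 1) / (0.07 − 1) = 0.48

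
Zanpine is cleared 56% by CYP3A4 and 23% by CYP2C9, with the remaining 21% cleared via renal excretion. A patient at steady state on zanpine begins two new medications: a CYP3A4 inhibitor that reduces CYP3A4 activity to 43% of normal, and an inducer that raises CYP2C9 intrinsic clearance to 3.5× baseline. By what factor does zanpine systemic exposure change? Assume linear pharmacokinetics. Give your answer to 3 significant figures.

CYP3A4: 0.56 × 0.43 = 0.2408
CYP2C9: 0.23 × 3.5 = 0.805
Other: 0.21 (unchanged)
CL_new/CL_old = 0.2408 + 0.805 + 0.21 = 1.2558.
Because systemic exposure varies inversely with clearance, the combined effect is 1 / 1.2558 = 0.796.

0.796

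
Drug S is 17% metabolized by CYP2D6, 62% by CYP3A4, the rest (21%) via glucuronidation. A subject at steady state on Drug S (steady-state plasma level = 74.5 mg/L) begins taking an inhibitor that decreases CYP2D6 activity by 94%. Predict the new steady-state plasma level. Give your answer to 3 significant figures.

88.7 mg/L

The CYP2D6 pathway (17% of clearance) drops to 0.06× activity: 0.17 × 0.06 = 0.0102.
CYP3A4 (62%) and the residual 21% are unaffected.
CL_new/CL_old = 0.0102 + 0.62 + 0.21 = 0.8402.
With dosing unchanged, steady-state plasma level scales as 1/CL: 74.5 / 0.8402 = 88.7 mg/L.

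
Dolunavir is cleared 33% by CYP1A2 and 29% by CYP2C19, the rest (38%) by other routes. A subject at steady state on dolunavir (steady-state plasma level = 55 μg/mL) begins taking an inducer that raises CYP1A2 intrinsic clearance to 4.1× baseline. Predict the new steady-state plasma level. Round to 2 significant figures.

The CYP1A2 pathway (33% of clearance) increases to 4.1× activity: 0.33 × 4.1 = 1.353.
CYP2C19 (29%) and the residual 38% are unaffected.
New clearance relative to baseline: 1.353 + 0.29 + 0.38 = 2.023.
With dosing unchanged, steady-state plasma level scales as 1/CL: 55 / 2.023 = 27 μg/mL.

27 μg/mL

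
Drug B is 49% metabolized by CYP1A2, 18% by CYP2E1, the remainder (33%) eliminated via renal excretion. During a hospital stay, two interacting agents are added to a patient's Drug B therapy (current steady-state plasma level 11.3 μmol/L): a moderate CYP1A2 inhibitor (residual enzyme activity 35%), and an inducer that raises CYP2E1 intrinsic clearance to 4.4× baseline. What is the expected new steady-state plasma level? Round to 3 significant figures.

CYP1A2: 0.49 × 0.35 = 0.1715
CYP2E1: 0.18 × 4.4 = 0.792
Other: 0.33 (unchanged)
Relative clearance = 0.1715 + 0.792 + 0.33 = 1.2935.
New steady-state plasma level = 11.3 / 1.2935 = 8.74 μmol/L (concentration scales inversely with clearance).

8.74 μmol/L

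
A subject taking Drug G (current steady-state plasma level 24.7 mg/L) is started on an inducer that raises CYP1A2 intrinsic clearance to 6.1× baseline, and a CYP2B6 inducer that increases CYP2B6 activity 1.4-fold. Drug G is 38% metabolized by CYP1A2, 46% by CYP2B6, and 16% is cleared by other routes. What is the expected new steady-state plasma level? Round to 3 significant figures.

7.91 mg/L

The CYP1A2 pathway (38% of clearance) rises to 6.1× activity: 0.38 × 6.1 = 2.318.
The CYP2B6 pathway (46% of clearance) rises to 1.4× activity: 0.46 × 1.4 = 0.644.
Non-CYP routes (16%) are unchanged.
CL_new/CL_old = 2.318 + 0.644 + 0.16 = 3.122.
Steady-state plasma level ∝ 1/CL: new value = 24.7 / 3.122 = 7.91 mg/L.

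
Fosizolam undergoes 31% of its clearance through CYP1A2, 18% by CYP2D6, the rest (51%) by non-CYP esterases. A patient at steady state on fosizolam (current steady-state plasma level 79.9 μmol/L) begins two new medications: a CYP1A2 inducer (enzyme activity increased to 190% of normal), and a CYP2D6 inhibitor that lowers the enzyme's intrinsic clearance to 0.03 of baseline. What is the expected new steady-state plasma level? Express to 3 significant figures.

The CYP1A2 pathway (31% of clearance) increases to 1.9× activity: 0.31 × 1.9 = 0.589.
The CYP2D6 pathway (18% of clearance) drops to 0.03× activity: 0.18 × 0.03 = 0.0054.
Non-CYP routes (51%) are unchanged.
New clearance relative to baseline: 0.589 + 0.0054 + 0.51 = 1.1044.
Steady-state plasma level ∝ 1/CL: new value = 79.9 / 1.1044 = 72.3 μmol/L.

72.3 μmol/L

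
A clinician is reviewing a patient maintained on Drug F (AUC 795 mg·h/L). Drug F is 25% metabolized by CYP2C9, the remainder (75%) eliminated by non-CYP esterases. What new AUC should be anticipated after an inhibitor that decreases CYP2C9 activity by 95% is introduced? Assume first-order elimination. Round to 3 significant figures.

The CYP2C9 pathway (25% of clearance) falls to 0.05× activity: 0.25 × 0.05 = 0.0125.
The remaining 75% of clearance is unaffected.
CL_new/CL_old = 0.0125 + 0.75 = 0.7625.
AUC ∝ 1/CL, so new value = 795 / 0.7625 = 1.04 × 10³ mg·h/L.

1.04 × 10³ mg·h/L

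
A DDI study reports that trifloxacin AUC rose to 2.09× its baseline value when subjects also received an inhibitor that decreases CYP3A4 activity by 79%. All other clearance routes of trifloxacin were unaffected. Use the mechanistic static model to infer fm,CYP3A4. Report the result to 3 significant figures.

0.660

Let fm be the CYP3A4 fraction. New clearance relative to baseline = fm × 0.21 + (1 − fm).
AUC ratio = 1 / (new CL fraction), so new CL fraction = 1 / 2.09 = 0.4785.
fm × 0.21 + 1 − fm = 0.4785  ⇒  fm × (0.21 − 1) = −0.5215  ⇒  fm = 0.660.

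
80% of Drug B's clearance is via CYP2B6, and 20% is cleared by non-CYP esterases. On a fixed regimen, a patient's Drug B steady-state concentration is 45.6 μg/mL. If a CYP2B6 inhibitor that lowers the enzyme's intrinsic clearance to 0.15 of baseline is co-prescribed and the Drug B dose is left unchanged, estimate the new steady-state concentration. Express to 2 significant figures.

1.4 × 10² μg/mL

The CYP2B6 pathway (80% of clearance) drops to 0.15× activity: 0.8 × 0.15 = 0.12.
The remaining 20% of clearance is unaffected.
Relative clearance = 0.12 + 0.2 = 0.32.
With dosing unchanged, steady-state concentration scales as 1/CL: 45.6 / 0.32 = 1.4 × 10² μg/mL.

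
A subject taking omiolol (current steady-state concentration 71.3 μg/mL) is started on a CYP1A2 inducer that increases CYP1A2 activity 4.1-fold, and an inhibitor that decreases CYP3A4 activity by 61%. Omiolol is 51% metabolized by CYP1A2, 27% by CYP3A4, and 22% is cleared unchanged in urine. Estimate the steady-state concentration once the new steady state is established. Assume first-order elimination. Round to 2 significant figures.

30 μg/mL

CYP1A2: 0.51 × 4.1 = 2.091
CYP3A4: 0.27 × 0.39 = 0.1053
Other: 0.22 (unchanged)
Relative clearance = 2.091 + 0.1053 + 0.22 = 2.4163.
New steady-state concentration = 71.3 / 2.4163 = 30 μg/mL (concentration scales inversely with clearance).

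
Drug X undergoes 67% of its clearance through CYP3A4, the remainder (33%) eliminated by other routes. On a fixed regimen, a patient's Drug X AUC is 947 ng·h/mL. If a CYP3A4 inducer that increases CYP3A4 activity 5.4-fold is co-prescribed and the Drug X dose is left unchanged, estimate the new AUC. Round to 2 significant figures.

The CYP3A4 pathway (67% of clearance) is boosted to 5.4× activity: 0.67 × 5.4 = 3.618.
Non-CYP routes (33%) are unchanged.
CL_new/CL_old = 3.618 + 0.33 = 3.948.
New AUC = baseline ÷ relative clearance = 947 / 3.948 = 2.4 × 10² ng·h/mL.

2.4 × 10² ng·h/mL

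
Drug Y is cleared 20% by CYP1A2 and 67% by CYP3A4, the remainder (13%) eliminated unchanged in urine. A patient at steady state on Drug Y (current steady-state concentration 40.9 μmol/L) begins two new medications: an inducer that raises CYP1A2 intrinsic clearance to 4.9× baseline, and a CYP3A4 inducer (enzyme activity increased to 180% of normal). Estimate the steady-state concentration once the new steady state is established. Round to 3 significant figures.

17.7 μmol/L

CYP1A2: 0.2 × 4.9 = 0.98
CYP3A4: 0.67 × 1.8 = 1.206
Other: 0.13 (unchanged)
New clearance relative to baseline: 0.98 + 1.206 + 0.13 = 2.316.
Steady-state concentration ∝ 1/CL: new value = 40.9 / 2.316 = 17.7 μmol/L.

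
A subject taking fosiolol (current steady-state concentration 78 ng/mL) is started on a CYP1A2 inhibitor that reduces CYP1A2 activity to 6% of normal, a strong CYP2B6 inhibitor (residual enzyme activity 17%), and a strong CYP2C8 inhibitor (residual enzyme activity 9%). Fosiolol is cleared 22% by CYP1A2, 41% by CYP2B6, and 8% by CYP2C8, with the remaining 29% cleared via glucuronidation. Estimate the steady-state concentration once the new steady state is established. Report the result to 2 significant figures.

2.1 × 10² ng/mL

The CYP1A2 pathway (22% of clearance) falls to 0.06× activity: 0.22 × 0.06 = 0.0132.
The CYP2B6 pathway (41% of clearance) is reduced to 0.17× activity: 0.41 × 0.17 = 0.0697.
The CYP2C8 pathway (8% of clearance) falls to 0.09× activity: 0.08 × 0.09 = 0.0072.
Non-CYP routes (29%) are unchanged.
New clearance relative to baseline: 0.0132 + 0.0697 + 0.0072 + 0.29 = 0.3801.
Steady-state concentration ∝ 1/CL: new value = 78 / 0.3801 = 2.1 × 10² ng/mL.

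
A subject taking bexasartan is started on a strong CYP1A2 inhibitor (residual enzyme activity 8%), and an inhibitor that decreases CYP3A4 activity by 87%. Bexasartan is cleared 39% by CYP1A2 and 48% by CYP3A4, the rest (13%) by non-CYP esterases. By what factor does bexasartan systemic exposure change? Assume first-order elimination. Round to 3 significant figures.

The CYP1A2 pathway (39% of clearance) is reduced to 0.08× activity: 0.39 × 0.08 = 0.0312.
The CYP3A4 pathway (48% of clearance) drops to 0.13× activity: 0.48 × 0.13 = 0.0624.
Non-CYP routes (13%) are unchanged.
CL_new/CL_old = 0.0312 + 0.0624 + 0.13 = 0.2236.
Net systemic exposure ratio = 1 / 0.2236 = 4.47.

4.47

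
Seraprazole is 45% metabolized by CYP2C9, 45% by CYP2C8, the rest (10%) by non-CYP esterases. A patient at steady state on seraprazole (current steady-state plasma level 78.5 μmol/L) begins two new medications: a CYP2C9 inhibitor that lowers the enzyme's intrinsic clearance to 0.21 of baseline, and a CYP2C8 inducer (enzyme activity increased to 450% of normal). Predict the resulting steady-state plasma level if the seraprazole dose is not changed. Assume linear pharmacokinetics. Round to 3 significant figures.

35.4 μmol/L

The CYP2C9 pathway (45% of clearance) drops to 0.21× activity: 0.45 × 0.21 = 0.0945.
The CYP2C8 pathway (45% of clearance) is boosted to 4.5× activity: 0.45 × 4.5 = 2.025.
The remaining 10% of clearance is unaffected.
Relative clearance = 0.0945 + 2.025 + 0.1 = 2.2195.
New steady-state plasma level = 78.5 / 2.2195 = 35.4 μmol/L (concentration scales inversely with clearance).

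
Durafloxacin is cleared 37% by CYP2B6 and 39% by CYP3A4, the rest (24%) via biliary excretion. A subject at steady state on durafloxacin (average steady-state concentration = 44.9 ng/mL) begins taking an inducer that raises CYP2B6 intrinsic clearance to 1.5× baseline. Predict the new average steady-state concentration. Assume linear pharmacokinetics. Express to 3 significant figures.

37.9 ng/mL

The CYP2B6 pathway (37% of clearance) is boosted to 1.5× activity: 0.37 × 1.5 = 0.555.
CYP3A4 (39%) and the residual 24% are unaffected.
CL_new/CL_old = 0.555 + 0.39 + 0.24 = 1.185.
Average steady-state concentration ∝ 1/CL, so new value = 44.9 / 1.185 = 37.9 ng/mL.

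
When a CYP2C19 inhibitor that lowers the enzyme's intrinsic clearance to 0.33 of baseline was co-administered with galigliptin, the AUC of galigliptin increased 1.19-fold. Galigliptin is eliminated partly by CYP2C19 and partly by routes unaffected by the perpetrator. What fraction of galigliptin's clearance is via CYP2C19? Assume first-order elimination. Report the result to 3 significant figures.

0.238

CL'/CL = 1 / 1.19 = 0.8403
0.33·fm + (1 − fm) = 0.8403
fm = (0.8403 − 1) / (0.33 − 1) = 0.238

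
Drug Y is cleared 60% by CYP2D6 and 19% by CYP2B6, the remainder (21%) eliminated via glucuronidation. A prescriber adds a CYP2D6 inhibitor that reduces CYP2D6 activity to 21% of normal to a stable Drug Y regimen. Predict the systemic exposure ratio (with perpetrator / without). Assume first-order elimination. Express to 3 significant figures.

The CYP2D6 pathway (60% of clearance) falls to 0.21× activity: 0.6 × 0.21 = 0.126.
CYP2B6 (19%) and the residual 21% are unaffected.
Relative clearance = 0.126 + 0.19 + 0.21 = 0.526.
Systemic exposure is inversely proportional to clearance, so the fold-change is 1 / 0.526 = 1.90.

1.90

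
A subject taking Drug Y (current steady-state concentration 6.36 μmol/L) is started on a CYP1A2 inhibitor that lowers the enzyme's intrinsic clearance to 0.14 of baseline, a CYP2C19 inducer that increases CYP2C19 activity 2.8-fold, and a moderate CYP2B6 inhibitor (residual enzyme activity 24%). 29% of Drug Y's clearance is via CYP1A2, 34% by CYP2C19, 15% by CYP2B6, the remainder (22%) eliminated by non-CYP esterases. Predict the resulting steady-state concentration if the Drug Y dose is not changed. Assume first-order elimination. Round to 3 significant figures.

5.09 μmol/L

The CYP1A2 pathway (29% of clearance) falls to 0.14× activity: 0.29 × 0.14 = 0.0406.
The CYP2C19 pathway (34% of clearance) rises to 2.8× activity: 0.34 × 2.8 = 0.952.
The CYP2B6 pathway (15% of clearance) drops to 0.24× activity: 0.15 × 0.24 = 0.036.
The remaining 22% of clearance is unaffected.
CL_new/CL_old = 0.0406 + 0.952 + 0.036 + 0.22 = 1.2486.
New steady-state concentration = 6.36 / 1.2486 = 5.09 μmol/L (concentration scales inversely with clearance).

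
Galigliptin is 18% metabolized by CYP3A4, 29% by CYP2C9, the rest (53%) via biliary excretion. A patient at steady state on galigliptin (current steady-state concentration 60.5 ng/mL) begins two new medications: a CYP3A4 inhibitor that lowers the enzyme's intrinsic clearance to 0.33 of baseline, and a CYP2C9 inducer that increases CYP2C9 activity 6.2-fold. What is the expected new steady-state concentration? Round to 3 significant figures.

CYP3A4: 0.18 × 0.33 = 0.0594
CYP2C9: 0.29 × 6.2 = 1.798
Other: 0.53 (unchanged)
New clearance relative to baseline: 0.0594 + 1.798 + 0.53 = 2.3874.
New steady-state concentration = 60.5 / 2.3874 = 25.3 ng/mL (concentration scales inversely with clearance).

25.3 ng/mL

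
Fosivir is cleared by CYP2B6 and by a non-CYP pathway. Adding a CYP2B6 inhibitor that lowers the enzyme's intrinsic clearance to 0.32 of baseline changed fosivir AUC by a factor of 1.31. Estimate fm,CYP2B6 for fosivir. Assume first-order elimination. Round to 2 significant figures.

Let x = fm,CYP2B6. Because AUC ∝ 1/CL, relative clearance fell to 1/1.31 = 0.7634.
Setting x·0.32 + (1 − x) = 0.7634 and solving: x = (0.7634 − 1)/(0.32 − 1) = 0.35.

0.35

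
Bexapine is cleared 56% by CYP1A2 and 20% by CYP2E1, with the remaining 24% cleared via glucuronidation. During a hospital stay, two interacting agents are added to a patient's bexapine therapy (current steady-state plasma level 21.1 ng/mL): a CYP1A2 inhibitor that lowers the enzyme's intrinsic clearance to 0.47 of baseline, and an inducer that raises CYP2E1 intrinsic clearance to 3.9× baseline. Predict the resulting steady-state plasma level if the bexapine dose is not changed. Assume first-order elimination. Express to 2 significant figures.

The CYP1A2 pathway (56% of clearance) is reduced to 0.47× activity: 0.56 × 0.47 = 0.2632.
The CYP2E1 pathway (20% of clearance) is boosted to 3.9× activity: 0.2 × 3.9 = 0.78.
The remaining 24% of clearance is unaffected.
Relative clearance = 0.2632 + 0.78 + 0.24 = 1.2832.
Dividing the baseline by the relative clearance: 21.1 / 1.2832 = 16 ng/mL.

16 ng/mL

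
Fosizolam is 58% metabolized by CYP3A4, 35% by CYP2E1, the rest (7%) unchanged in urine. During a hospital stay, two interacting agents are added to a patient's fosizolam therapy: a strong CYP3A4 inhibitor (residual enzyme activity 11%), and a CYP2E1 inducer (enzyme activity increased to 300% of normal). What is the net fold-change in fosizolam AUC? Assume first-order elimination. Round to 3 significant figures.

0.845

CYP3A4: 0.58 × 0.11 = 0.0638
CYP2E1: 0.35 × 3 = 1.05
Other: 0.07 (unchanged)
New clearance relative to baseline: 0.0638 + 1.05 + 0.07 = 1.1838.
Because AUC varies inversely with clearance, the combined effect is 1 / 1.1838 = 0.845.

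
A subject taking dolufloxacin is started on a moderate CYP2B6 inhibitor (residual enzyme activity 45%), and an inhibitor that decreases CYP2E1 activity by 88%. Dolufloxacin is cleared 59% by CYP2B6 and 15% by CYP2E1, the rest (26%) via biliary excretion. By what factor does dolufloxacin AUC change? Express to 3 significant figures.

CYP2B6: 0.59 × 0.45 = 0.2655
CYP2E1: 0.15 × 0.12 = 0.018
Other: 0.26 (unchanged)
New clearance relative to baseline: 0.2655 + 0.018 + 0.26 = 0.5435.
Because AUC varies inversely with clearance, the combined effect is 1 / 0.5435 = 1.84.

1.84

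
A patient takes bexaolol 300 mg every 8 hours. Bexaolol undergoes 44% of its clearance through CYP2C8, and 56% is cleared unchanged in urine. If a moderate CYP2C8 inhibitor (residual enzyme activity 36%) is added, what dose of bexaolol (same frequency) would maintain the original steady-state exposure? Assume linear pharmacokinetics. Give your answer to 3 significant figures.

The CYP2C8 pathway (44% of clearance) drops to 0.36× activity: 0.44 × 0.36 = 0.1584.
The remaining 56% of clearance is unaffected.
Relative clearance = 0.1584 + 0.56 = 0.7184.
Exposure is unchanged when dose changes in proportion to clearance. New dose = 300 mg × 0.7184 = 216 mg.

216 mg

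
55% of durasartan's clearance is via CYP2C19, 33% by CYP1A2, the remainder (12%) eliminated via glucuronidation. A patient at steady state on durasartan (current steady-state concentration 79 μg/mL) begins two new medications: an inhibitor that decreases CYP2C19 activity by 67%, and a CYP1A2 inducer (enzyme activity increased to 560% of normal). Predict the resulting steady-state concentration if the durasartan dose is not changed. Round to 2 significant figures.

CYP2C19: 0.55 × 0.33 = 0.1815
CYP1A2: 0.33 × 5.6 = 1.848
Other: 0.12 (unchanged)
New clearance relative to baseline: 0.1815 + 1.848 + 0.12 = 2.1495.
Steady-state concentration ∝ 1/CL: new value = 79 / 2.1495 = 37 μg/mL.

37 μg/mL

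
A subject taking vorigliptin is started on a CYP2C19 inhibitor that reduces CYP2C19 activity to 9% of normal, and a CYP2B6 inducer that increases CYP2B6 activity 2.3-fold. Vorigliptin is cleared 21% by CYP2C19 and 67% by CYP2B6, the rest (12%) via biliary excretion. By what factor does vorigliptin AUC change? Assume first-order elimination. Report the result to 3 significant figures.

0.595

The CYP2C19 pathway (21% of clearance) falls to 0.09× activity: 0.21 × 0.09 = 0.0189.
The CYP2B6 pathway (67% of clearance) rises to 2.3× activity: 0.67 × 2.3 = 1.541.
Non-CYP routes (12%) are unchanged.
Relative clearance = 0.0189 + 1.541 + 0.12 = 1.6799.
Because AUC varies inversely with clearance, the combined effect is 1 / 1.6799 = 0.595.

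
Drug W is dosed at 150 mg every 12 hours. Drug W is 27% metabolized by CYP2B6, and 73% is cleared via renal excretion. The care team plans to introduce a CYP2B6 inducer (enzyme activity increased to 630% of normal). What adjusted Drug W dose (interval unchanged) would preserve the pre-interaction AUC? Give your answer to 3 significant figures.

The CYP2B6 pathway (27% of clearance) increases to 6.3× activity: 0.27 × 6.3 = 1.701.
The remaining 73% of clearance is unaffected.
CL_new/CL_old = 1.701 + 0.73 = 2.431.
To maintain the same steady-state level, dose must scale with clearance: new dose = 150 × 2.431 = 365 mg.

365 mg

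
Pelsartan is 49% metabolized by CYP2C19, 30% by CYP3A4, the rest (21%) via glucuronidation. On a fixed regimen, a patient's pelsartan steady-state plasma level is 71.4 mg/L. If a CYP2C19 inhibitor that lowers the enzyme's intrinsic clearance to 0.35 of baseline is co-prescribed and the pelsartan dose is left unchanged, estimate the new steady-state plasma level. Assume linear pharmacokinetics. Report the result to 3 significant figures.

105 mg/L

The CYP2C19 pathway (49% of clearance) drops to 0.35× activity: 0.49 × 0.35 = 0.1715.
CYP3A4 (30%) and the residual 21% are unaffected.
Relative clearance = 0.1715 + 0.3 + 0.21 = 0.6815.
New steady-state plasma level = baseline ÷ relative clearance = 71.4 / 0.6815 = 105 mg/L.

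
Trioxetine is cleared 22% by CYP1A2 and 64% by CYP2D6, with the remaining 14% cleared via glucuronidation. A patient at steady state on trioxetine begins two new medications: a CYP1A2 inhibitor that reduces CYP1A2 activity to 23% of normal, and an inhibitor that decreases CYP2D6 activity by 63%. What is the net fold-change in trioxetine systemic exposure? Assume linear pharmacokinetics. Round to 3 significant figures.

2.34

CYP1A2: 0.22 × 0.23 = 0.0506
CYP2D6: 0.64 × 0.37 = 0.2368
Other: 0.14 (unchanged)
Relative clearance = 0.0506 + 0.2368 + 0.14 = 0.4274.
Systemic exposure ∝ 1/CL: fold-change = 1 / 0.4274 = 2.34.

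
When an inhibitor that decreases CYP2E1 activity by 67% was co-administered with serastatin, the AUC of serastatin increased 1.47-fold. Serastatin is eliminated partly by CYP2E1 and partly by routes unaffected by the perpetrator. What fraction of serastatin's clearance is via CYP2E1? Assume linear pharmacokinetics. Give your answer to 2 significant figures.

0.48

Call the CYP2E1 fraction fm. After the interaction, CL_new/CL_old = fm × 0.33 + (1 − fm).
AUC ratio = 1 / (new CL fraction), so new CL fraction = 1 / 1.47 = 0.6803.
fm × 0.33 + 1 − fm = 0.6803  ⇒  fm × (0.33 − 1) = −0.3197  ⇒  fm = 0.48.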